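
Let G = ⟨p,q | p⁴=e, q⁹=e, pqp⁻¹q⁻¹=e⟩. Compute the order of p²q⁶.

Compute successive powers until reaching e:
  (p²q⁶)¹ = p²q⁶, (p²q⁶)² = q³, (p²q⁶)³ = p², (p²q⁶)⁴ = q⁶, (p²q⁶)⁵ = p²q³, (p²q⁶)⁶ = e.
The smallest positive k with (p²q⁶)ᵏ = e is 6.

Answer: 6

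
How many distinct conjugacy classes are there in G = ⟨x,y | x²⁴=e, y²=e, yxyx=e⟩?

The conjugacy classes (representative and size) are:
  [e] (size 1), [x²³] (size 2), [x²] (size 2), [x³] (size 2), [x²⁰] (size 2), [x¹⁹] (size 2), [x⁶] (size 2), [x⁷] (size 2), [x⁸] (size 2), [x⁹] (size 2), [x¹⁴] (size 2), [x¹¹] (size 2), [x¹²] (size 1), [x⁴y] (size 12), [x⁵y] (size 12).
Class equation: 1 + 2 + 2 + 2 + 2 + 2 + 2 + 2 + 2 + 2 + 2 + 2 + 1 + 12 + 12 = 48 = |G|. So G has 15 conjugacy classes.

Answer: 15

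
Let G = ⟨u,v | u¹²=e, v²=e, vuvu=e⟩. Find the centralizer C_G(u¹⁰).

⟨u¹⁰⟩ ⊆ C_G(u¹⁰) since powers of u¹⁰ commute with u¹⁰; so |C_G(u¹⁰)| ≥ |⟨u¹⁰⟩| = 6.
By orbit–stabilizer, |C_G(u¹⁰)| = |G| / |conj. class of u¹⁰| = 24 / 2 = 12.
The 12 elements commuting with u¹⁰ are {e, u, u², u³, u⁴, u⁵, u⁶, u⁷, u⁸, u⁹, u¹⁰, u¹¹}.

Answer: {e, u, u², u³, u⁴, u⁵, u⁶, u⁷, u⁸, u⁹, u¹⁰, u¹¹}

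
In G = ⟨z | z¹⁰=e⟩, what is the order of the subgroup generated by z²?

|⟨z²⟩| equals the order of z². Compute successive powers until reaching e:
  (z²)¹ = z², (z²)² = z⁴, (z²)³ = z⁶, (z²)⁴ = z⁸, (z²)⁵ = e.
The smallest positive k with (z²)ᵏ = e is 5, so |⟨z²⟩| = 5.

Answer: 5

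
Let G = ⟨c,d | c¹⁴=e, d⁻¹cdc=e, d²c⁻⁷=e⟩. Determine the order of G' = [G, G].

G' = [G, G] is generated by all commutators. The generator-pair commutators are: [c, d] = c².
The subgroup they normally generate is {e, c², c⁴, c⁶, c⁸, c¹⁰, c¹²}, of order 7.
Check: |G/G'| = 28/7 = 4 is the order of the abelianisation.

Answer: 7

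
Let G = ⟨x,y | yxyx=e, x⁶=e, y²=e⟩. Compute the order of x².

Compute successive powers until reaching e:
  (x²)¹ = x², (x²)² = x⁴, (x²)³ = e.
The smallest positive k with (x²)ᵏ = e is 3.

Answer: 3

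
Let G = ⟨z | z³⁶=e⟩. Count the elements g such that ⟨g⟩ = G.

G is cyclic of order 36. An element generates G iff its order is 36, and a cyclic group of order 36 has exactly φ(36) = 12 such elements.

Answer: 12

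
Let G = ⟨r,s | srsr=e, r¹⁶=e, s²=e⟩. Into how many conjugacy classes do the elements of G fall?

The conjugacy classes (representative and size) are:
  [e] (size 1), [r¹⁵] (size 2), [r²] (size 2), [r³] (size 2), [r¹²] (size 2), [r⁵] (size 2), [r⁶] (size 2), [r⁷] (size 2), [r⁸] (size 1), [r²s] (size 8), [r¹⁵s] (size 8).
Class equation: 1 + 2 + 2 + 2 + 2 + 2 + 2 + 2 + 1 + 8 + 8 = 32 = |G|. So G has 11 conjugacy classes.

Answer: 11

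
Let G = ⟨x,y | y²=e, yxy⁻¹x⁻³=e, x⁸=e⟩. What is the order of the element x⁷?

Compute successive powers until reaching e:
  (x⁷)¹ = x⁷, (x⁷)² = x⁶, (x⁷)³ = x⁵, (x⁷)⁴ = x⁴, (x⁷)⁵ = x³, (x⁷)⁶ = x², (x⁷)⁷ = x, (x⁷)⁸ = e.
The smallest positive k with (x⁷)ᵏ = e is 8.

Answer: 8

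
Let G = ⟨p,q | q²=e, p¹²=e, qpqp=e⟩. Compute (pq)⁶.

Compute successive powers of (pq), reducing at each step:
  (pq)²: (pq) · p = q;   q · q = e
  (pq)³: e · p = p;   p · q = pq
  (pq)⁴: (pq) · p = q;   q · q = e
  (pq)⁵: e · p = p;   p · q = pq
  (pq)⁶: (pq) · p = q;   q · q = e

Answer: e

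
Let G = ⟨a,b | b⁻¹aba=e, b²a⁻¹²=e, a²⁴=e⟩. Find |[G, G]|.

G' = [G, G] is generated by all commutators. The generator-pair commutators are: [a, b] = a².
The subgroup they normally generate is {e, a², a⁴, a⁶, a⁸, a¹⁰, a¹², a¹⁴, a¹⁶, a¹⁸, a²⁰, a²²}, of order 12.
Check: |G/G'| = 48/12 = 4 is the order of the abelianisation.

Answer: 12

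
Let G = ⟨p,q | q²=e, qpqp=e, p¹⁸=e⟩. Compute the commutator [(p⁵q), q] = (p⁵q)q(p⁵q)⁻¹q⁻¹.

[(p⁵q), q] = (p⁵q)·q·(p⁵q)⁻¹·q⁻¹.
  (p⁵q) · q = p⁵
  (p⁵) · (p⁵q) = p¹⁰q
  (p¹⁰q) · q = p¹⁰

Answer: p¹⁰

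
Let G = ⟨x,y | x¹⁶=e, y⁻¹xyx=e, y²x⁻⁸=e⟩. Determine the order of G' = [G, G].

G' = [G, G] is generated by all commutators. The generator-pair commutators are: [x, y] = x².
The subgroup they normally generate is {e, x², x⁴, x⁶, x⁸, x¹⁰, x¹², x¹⁴}, of order 8.
Check: |G/G'| = 32/8 = 4 is the order of the abelianisation.

Answer: 8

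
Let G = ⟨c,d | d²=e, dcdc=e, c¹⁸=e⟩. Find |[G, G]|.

G' = [G, G] is generated by all commutators. The generator-pair commutators are: [c, d] = c².
The subgroup they normally generate is {e, c², c⁴, c⁶, c⁸, c¹⁰, c¹², c¹⁴, c¹⁶}, of order 9.
Check: |G/G'| = 36/9 = 4 is the order of the abelianisation.

Answer: 9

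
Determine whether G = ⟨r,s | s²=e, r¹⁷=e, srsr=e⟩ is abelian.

r·s = rs but s·r = r¹⁶s, so r·s ≠ s·r and G is not abelian.

Answer: No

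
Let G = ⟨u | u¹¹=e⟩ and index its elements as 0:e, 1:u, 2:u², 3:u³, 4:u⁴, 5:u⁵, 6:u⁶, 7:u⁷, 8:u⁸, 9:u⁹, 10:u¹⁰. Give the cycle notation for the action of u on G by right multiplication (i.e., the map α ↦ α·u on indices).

(0 1 2 3 4 5 6 7 8 9 10)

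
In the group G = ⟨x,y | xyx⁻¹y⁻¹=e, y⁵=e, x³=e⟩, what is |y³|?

Compute successive powers until reaching e:
  (y³)¹ = y³, (y³)² = y, (y³)³ = y⁴, (y³)⁴ = y², (y³)⁵ = e.
The smallest positive k with (y³)ᵏ = e is 5.

Answer: 5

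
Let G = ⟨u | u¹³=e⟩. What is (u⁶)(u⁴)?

Compute (u⁶) · (u⁴) by multiplying left to right and reducing via the relations at each step:
  (u⁶) · u⁴ = u¹⁰

Answer: u¹⁰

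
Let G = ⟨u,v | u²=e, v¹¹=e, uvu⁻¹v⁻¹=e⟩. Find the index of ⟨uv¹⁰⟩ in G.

First find ord(uv¹⁰) by computing successive powers:
  (uv¹⁰)¹ = uv¹⁰, (uv¹⁰)² = v⁹, (uv¹⁰)³ = uv⁸, (uv¹⁰)⁴ = v⁷, (uv¹⁰)⁵ = uv⁶, (uv¹⁰)⁶ = v⁵, (uv¹⁰)⁷ = uv⁴, (uv¹⁰)⁸ = v³, (uv¹⁰)⁹ = uv², (uv¹⁰)¹⁰ = v, (uv¹⁰)¹¹ = u, (uv¹⁰)¹² = v¹⁰, (uv¹⁰)¹³ = uv⁹, (uv¹⁰)¹⁴ = v⁸, (uv¹⁰)¹⁵ = uv⁷, (uv¹⁰)¹⁶ = v⁶, (uv¹⁰)¹⁷ = uv⁵, (uv¹⁰)¹⁸ = v⁴, (uv¹⁰)¹⁹ = uv³, (uv¹⁰)²⁰ = v², (uv¹⁰)²¹ = uv, (uv¹⁰)²² = e.
So |⟨uv¹⁰⟩| = ord(uv¹⁰) = 22. With |G| = 22, by Lagrange [G : ⟨uv¹⁰⟩] = 22/22 = 1.

Answer: 1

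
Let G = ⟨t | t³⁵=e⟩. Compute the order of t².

Compute successive powers until reaching e:
  (t²)¹ = t², (t²)² = t⁴, (t²)³ = t⁶, (t²)⁴ = t⁸, (t²)⁵ = t¹⁰, (t²)⁶ = t¹², (t²)⁷ = t¹⁴, (t²)⁸ = t¹⁶, (t²)⁹ = t¹⁸, (t²)¹⁰ = t²⁰, (t²)¹¹ = t²², (t²)¹² = t²⁴, (t²)¹³ = t²⁶, (t²)¹⁴ = t²⁸, (t²)¹⁵ = t³⁰, (t²)¹⁶ = t³², (t²)¹⁷ = t³⁴, (t²)¹⁸ = t, (t²)¹⁹ = t³, (t²)²⁰ = t⁵, (t²)²¹ = t⁷, (t²)²² = t⁹, (t²)²³ = t¹¹, (t²)²⁴ = t¹³, (t²)²⁵ = t¹⁵, (t²)²⁶ = t¹⁷, (t²)²⁷ = t¹⁹, (t²)²⁸ = t²¹, (t²)²⁹ = t²³, (t²)³⁰ = t²⁵, (t²)³¹ = t²⁷, (t²)³² = t²⁹, (t²)³³ = t³¹, (t²)³⁴ = t³³, (t²)³⁵ = e.
The smallest positive k with (t²)ᵏ = e is 35.

Answer: 35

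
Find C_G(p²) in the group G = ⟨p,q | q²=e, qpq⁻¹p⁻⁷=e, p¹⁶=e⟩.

⟨p²⟩ ⊆ C_G(p²) since powers of p² commute with p²; so |C_G(p²)| ≥ |⟨p²⟩| = 8.
By orbit–stabilizer, |C_G(p²)| = |G| / |conj. class of p²| = 32 / 2 = 16.
The 16 elements commuting with p² are {e, p, p², p³, p⁴, p⁵, p⁶, p⁷, p⁸, p⁹, p¹⁰, p¹¹, p¹², p¹³, p¹⁴, p¹⁵}.

Answer: {e, p, p², p³, p⁴, p⁵, p⁶, p⁷, p⁸, p⁹, p¹⁰, p¹¹, p¹², p¹³, p¹⁴, p¹⁵}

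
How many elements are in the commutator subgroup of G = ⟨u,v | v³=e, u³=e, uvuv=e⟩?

G' = [G, G] is generated by all commutators. The generator-pair commutators are: [u, v] = uv²u.
The subgroup they normally generate is {e, uv, u²v², uv²u}, of order 4.
Check: |G/G'| = 12/4 = 3 is the order of the abelianisation.

Answer: 4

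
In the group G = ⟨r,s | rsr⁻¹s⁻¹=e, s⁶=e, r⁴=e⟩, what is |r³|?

Compute successive powers until reaching e:
  (r³)¹ = r³, (r³)² = r², (r³)³ = r, (r³)⁴ = e.
The smallest positive k with (r³)ᵏ = e is 4.

Answer: 4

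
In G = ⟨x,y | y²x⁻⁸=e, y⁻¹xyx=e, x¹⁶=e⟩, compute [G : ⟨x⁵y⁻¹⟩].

First find ord(x⁵y⁻¹) by computing successive powers:
  (x⁵y⁻¹)¹ = x⁵y⁻¹, (x⁵y⁻¹)² = x⁸, (x⁵y⁻¹)³ = x⁵y, (x⁵y⁻¹)⁴ = e.
So |⟨x⁵y⁻¹⟩| = ord(x⁵y⁻¹) = 4. With |G| = 32, by Lagrange [G : ⟨x⁵y⁻¹⟩] = 32/4 = 8.

Answer: 8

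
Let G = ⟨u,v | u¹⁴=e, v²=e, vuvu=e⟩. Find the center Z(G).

An element z ∈ Z(G) iff z commutes with every generator.
For example u⁷ is central: (u⁷)·u = u⁸ = u·(u⁷); (u⁷)·v = u⁷v = v·(u⁷).
Whereas u ∉ Z(G) since u·v = uv ≠ u¹³v = v·u.
Checking each of the 28 elements this way gives Z(G) = {e, u⁷}, of order 2.

Answer: {e, u⁷}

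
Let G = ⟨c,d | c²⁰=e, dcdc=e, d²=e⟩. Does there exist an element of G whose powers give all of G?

Every cyclic group is abelian. But c·d = cd while d·c = c¹⁹d, so c·d ≠ d·c and G is not abelian. Hence G is not cyclic.

Answer: No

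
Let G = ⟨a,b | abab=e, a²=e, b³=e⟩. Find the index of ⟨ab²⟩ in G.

First find ord(ab²) by computing successive powers:
  (ab²)¹ = ab², (ab²)² = e.
So |⟨ab²⟩| = ord(ab²) = 2. With |G| = 6, by Lagrange [G : ⟨ab²⟩] = 6/2 = 3.

Answer: 3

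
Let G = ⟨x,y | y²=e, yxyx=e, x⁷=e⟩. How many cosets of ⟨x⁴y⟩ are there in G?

First find ord(x⁴y) by computing successive powers:
  (x⁴y)¹ = x⁴y, (x⁴y)² = e.
So |⟨x⁴y⟩| = ord(x⁴y) = 2. With |G| = 14, by Lagrange [G : ⟨x⁴y⟩] = 14/2 = 7.

Answer: 7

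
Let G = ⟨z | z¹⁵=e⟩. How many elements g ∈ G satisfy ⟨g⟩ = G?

G is cyclic of order 15. An element generates G iff its order is 15, and a cyclic group of order 15 has exactly φ(15) = 8 such elements.

Answer: 8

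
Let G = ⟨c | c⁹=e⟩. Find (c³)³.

Compute successive powers of (c³), reducing at each step:
  (c³)²: (c³) · c³ = c⁶
  (c³)³: (c⁶) · c³ = e

Answer: e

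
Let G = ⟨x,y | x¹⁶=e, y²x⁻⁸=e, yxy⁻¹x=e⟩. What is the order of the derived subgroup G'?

G' = [G, G] is generated by all commutators. The generator-pair commutators are: [x, y] = x².
The subgroup they normally generate is {e, x², x⁴, x⁶, x⁸, x¹⁰, x¹², x¹⁴}, of order 8.
Check: |G/G'| = 32/8 = 4 is the order of the abelianisation.

Answer: 8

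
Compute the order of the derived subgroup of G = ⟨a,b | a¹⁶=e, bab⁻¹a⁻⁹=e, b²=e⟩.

G' = [G, G] is generated by all commutators. The generator-pair commutators are: [a, b] = a⁸.
The subgroup they normally generate is {e, a⁸}, of order 2.
Check: |G/G'| = 32/2 = 16 is the order of the abelianisation.

Answer: 2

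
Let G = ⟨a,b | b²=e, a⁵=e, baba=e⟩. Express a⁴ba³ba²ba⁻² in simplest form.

Multiply left to right, reducing at each step:
  (a⁴) · b = a⁴b
  (a⁴b) · a³ = ab
  (ab) · b = a
  a · a² = a³
  (a³) · b = a³b
  (a³b) · a⁻² = b

Answer: b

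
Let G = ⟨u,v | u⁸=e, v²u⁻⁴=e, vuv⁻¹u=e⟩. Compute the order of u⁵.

Compute successive powers until reaching e:
  (u⁵)¹ = u⁵, (u⁵)² = u², (u⁵)³ = u⁷, (u⁵)⁴ = u⁴, (u⁵)⁵ = u, (u⁵)⁶ = u⁶, (u⁵)⁷ = u³, (u⁵)⁸ = e.
The smallest positive k with (u⁵)ᵏ = e is 8.

Answer: 8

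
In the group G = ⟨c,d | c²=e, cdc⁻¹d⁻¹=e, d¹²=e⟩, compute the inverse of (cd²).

The order of (cd²) is 6 (smallest k with (cd²)ᵏ = e), so (cd²)⁻¹ = (cd²)⁵ = cd¹⁰.
Check: (cd²) · (cd¹⁰) → (cd²) · c = d²;   (d²) · d¹⁰ = e, giving e as required.

Answer: cd¹⁰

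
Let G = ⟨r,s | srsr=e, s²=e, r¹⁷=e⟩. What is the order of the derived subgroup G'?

G' = [G, G] is generated by all commutators. The generator-pair commutators are: [r, s] = r².
The subgroup they normally generate is {e, r, r², r³, r⁴, r⁵, r⁶, r⁷, r⁸, r⁹, r¹⁰, r¹¹, r¹², r¹³, r¹⁴, r¹⁵, r¹⁶}, of order 17.
Check: |G/G'| = 34/17 = 2 is the order of the abelianisation.

Answer: 17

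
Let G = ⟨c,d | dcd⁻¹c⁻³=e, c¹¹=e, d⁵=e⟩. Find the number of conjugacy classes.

The conjugacy classes (representative and size) are:
  [e] (size 1), [c³] (size 5), [c⁶] (size 5), [c⁷d] (size 11), [c⁹d²] (size 11), [c⁷d³] (size 11), [c⁷d⁴] (size 11).
Class equation: 1 + 5 + 5 + 11 + 11 + 11 + 11 = 55 = |G|. So G has 7 conjugacy classes.

Answer: 7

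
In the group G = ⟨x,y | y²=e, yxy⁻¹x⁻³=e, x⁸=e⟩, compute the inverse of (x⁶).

The order of (x⁶) is 4 (smallest k with (x⁶)ᵏ = e), so (x⁶)⁻¹ = (x⁶)³ = x².
Check: (x⁶) · (x²) → (x⁶) · x² = e, giving e as required.

Answer: x²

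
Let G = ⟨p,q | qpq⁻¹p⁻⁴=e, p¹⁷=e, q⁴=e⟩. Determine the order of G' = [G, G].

G' = [G, G] is generated by all commutators. The generator-pair commutators are: [p, q] = p¹⁴.
The subgroup they normally generate is {e, p, p², p³, p⁴, p⁵, p⁶, p⁷, p⁸, p⁹, p¹⁰, p¹¹, p¹², p¹³, p¹⁴, p¹⁵, p¹⁶}, of order 17.
Check: |G/G'| = 68/17 = 4 is the order of the abelianisation.

Answer: 17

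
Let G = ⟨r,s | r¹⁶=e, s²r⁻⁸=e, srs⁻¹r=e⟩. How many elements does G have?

Enumerate words in the generators, reducing via the relations: the distinct elements are
  {e, r, s, rs, r², r³, r⁴, r⁵, r⁶, r⁷, r⁸, r⁹, r²s, r³s, r¹², r¹³, r¹¹, r¹⁰, r¹⁴, r¹⁵, r⁴s, r⁵s, r⁶s, r⁷s, s⁻¹, rs⁻¹, r²s⁻¹, r³s⁻¹, r⁴s⁻¹, r⁵s⁻¹, r⁶s⁻¹, r⁷s⁻¹}.
No further products give new elements, so |G| = 32.

Answer: 32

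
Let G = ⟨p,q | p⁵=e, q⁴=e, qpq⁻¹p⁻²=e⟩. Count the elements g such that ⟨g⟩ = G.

⟨g⟩ = G would require ord(g) = |G| = 20, but the maximum element order in G is 5 < 20. So G is not cyclic and no single element generates it: the count is 0.

Answer: 0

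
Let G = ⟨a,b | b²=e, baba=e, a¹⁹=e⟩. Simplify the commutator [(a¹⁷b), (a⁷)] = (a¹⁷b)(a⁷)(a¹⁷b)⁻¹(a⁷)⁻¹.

[(a¹⁷b), (a⁷)] = (a¹⁷b)·(a⁷)·(a¹⁷b)⁻¹·(a⁷)⁻¹.
  (a¹⁷b) · (a⁷) = a¹⁰b
  (a¹⁰b) · (a¹⁷b) = a¹²
  (a¹²) · (a¹²) = a⁵

Answer: a⁵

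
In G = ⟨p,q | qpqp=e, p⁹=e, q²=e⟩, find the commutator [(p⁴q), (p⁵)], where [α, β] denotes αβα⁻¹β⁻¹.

[(p⁴q), (p⁵)] = (p⁴q)·(p⁵)·(p⁴q)⁻¹·(p⁵)⁻¹.
  (p⁴q) · (p⁵) = p⁸q
  (p⁸q) · (p⁴q) = p⁴
  (p⁴) · (p⁴) = p⁸

Answer: p⁸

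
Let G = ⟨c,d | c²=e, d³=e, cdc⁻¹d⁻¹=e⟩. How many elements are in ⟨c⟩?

|⟨c⟩| equals the order of c. Compute successive powers until reaching e:
  c¹ = c, c² = e.
The smallest positive k with cᵏ = e is 2, so |⟨c⟩| = 2.

Answer: 2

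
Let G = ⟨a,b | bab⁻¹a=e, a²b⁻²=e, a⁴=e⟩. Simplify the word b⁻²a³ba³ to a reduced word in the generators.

Multiply left to right, reducing at each step:
  (a²) · a³ = a
  a · b = ab
  (ab) · a³ = b⁻¹

Answer: b⁻¹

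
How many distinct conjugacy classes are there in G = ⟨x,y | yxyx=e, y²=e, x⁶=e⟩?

The conjugacy classes (representative and size) are:
  [e] (size 1), [x⁵] (size 2), [x⁴] (size 2), [x³] (size 1), [y] (size 3), [x³y] (size 3).
Class equation: 1 + 2 + 2 + 1 + 3 + 3 = 12 = |G|. So G has 6 conjugacy classes.

Answer: 6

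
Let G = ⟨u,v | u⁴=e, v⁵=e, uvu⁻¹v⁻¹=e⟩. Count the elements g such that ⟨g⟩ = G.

G is cyclic of order 20. An element generates G iff its order is 20, and a cyclic group of order 20 has exactly φ(20) = 8 such elements.

Answer: 8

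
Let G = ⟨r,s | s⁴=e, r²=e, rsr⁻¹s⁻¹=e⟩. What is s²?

Compute successive powers of s, reducing at each step:
  s²: s · s = s²

Answer: s²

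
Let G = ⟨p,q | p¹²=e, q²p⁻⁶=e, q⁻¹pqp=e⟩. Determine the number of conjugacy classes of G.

The conjugacy classes (representative and size) are:
  [e] (size 1), [p¹¹] (size 2), [p²] (size 2), [p⁹] (size 2), [p⁴] (size 2), [p⁵] (size 2), [p⁶] (size 1), [p²q] (size 6), [pq] (size 6).
Class equation: 1 + 2 + 2 + 2 + 2 + 2 + 1 + 6 + 6 = 24 = |G|. So G has 9 conjugacy classes.

Answer: 9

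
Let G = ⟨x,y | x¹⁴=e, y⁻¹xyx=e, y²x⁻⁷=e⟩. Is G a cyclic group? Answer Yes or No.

Every cyclic group is abelian. But x·y = xy while y·x = x⁶y⁻¹, so x·y ≠ y·x and G is not abelian. Hence G is not cyclic.

Answer: No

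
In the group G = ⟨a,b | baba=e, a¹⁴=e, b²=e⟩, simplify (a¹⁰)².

Compute successive powers of (a¹⁰), reducing at each step:
  (a¹⁰)²: (a¹⁰) · a¹⁰ = a⁶

Answer: a⁶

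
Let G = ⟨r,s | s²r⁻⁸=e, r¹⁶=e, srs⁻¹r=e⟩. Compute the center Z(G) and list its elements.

An element z ∈ Z(G) iff z commutes with every generator.
For example r⁸ is central: (r⁸)·r = r⁹ = r·(r⁸); (r⁸)·s = s⁻¹ = s·(r⁸).
Whereas r ∉ Z(G) since r·s = rs ≠ r⁷s⁻¹ = s·r.
Checking each of the 32 elements this way gives Z(G) = {e, r⁸}, of order 2.

Answer: {e, r⁸}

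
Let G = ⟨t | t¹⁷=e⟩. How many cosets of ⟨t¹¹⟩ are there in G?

First find ord(t¹¹) by computing successive powers:
  (t¹¹)¹ = t¹¹, (t¹¹)² = t⁵, (t¹¹)³ = t¹⁶, (t¹¹)⁴ = t¹⁰, (t¹¹)⁵ = t⁴, (t¹¹)⁶ = t¹⁵, (t¹¹)⁷ = t⁹, (t¹¹)⁸ = t³, (t¹¹)⁹ = t¹⁴, (t¹¹)¹⁰ = t⁸, (t¹¹)¹¹ = t², (t¹¹)¹² = t¹³, (t¹¹)¹³ = t⁷, (t¹¹)¹⁴ = t, (t¹¹)¹⁵ = t¹², (t¹¹)¹⁶ = t⁶, (t¹¹)¹⁷ = e.
So |⟨t¹¹⟩| = ord(t¹¹) = 17. With |G| = 17, by Lagrange [G : ⟨t¹¹⟩] = 17/17 = 1.

Answer: 1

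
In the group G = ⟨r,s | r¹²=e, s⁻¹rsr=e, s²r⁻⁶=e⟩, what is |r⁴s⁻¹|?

Compute successive powers until reaching e:
  (r⁴s⁻¹)¹ = r⁴s⁻¹, (r⁴s⁻¹)² = r⁶, (r⁴s⁻¹)³ = r⁴s, (r⁴s⁻¹)⁴ = e.
The smallest positive k with (r⁴s⁻¹)ᵏ = e is 4.

Answer: 4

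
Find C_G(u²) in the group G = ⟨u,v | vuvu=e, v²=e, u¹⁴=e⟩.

⟨u²⟩ ⊆ C_G(u²) since powers of u² commute with u²; so |C_G(u²)| ≥ |⟨u²⟩| = 7.
By orbit–stabilizer, |C_G(u²)| = |G| / |conj. class of u²| = 28 / 2 = 14.
The 14 elements commuting with u² are {e, u, u², u³, u⁴, u⁵, u⁶, u⁷, u⁸, u⁹, u¹⁰, u¹¹, u¹², u¹³}.

Answer: {e, u, u², u³, u⁴, u⁵, u⁶, u⁷, u⁸, u⁹, u¹⁰, u¹¹, u¹², u¹³}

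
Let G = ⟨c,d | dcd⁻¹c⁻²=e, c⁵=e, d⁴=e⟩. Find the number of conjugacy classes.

The conjugacy classes (representative and size) are:
  [e] (size 1), [c⁴] (size 4), [c²d] (size 5), [d²] (size 5), [c³d³] (size 5).
Class equation: 1 + 4 + 5 + 5 + 5 = 20 = |G|. So G has 5 conjugacy classes.

Answer: 5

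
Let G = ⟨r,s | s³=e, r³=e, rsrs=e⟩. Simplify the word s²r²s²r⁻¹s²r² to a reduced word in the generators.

Multiply left to right, reducing at each step:
  (s²) · r² = rs
  (rs) · s² = r
  r · r⁻¹ = e
  e · s² = s²
  (s²) · r² = rs

Answer: rs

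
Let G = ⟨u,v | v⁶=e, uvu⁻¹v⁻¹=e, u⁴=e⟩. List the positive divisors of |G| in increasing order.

|G| = 24 = 2³ · 3. By Lagrange's theorem the order of any subgroup divides 24; the divisors of 24 are 1, 2, 3, 4, 6, 8, 12, 24.

Answer: 1, 2, 3, 4, 6, 8, 12, 24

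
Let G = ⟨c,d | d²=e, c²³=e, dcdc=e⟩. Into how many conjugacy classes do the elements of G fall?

The conjugacy classes (representative and size) are:
  [e] (size 1), [c] (size 2), [c²¹] (size 2), [c²⁰] (size 2), [c⁴] (size 2), [c¹⁸] (size 2), [c⁶] (size 2), [c¹⁶] (size 2), [c⁸] (size 2), [c⁹] (size 2), [c¹⁰] (size 2), [c¹²] (size 2), [c¹⁸d] (size 23).
Class equation: 1 + 2 + 2 + 2 + 2 + 2 + 2 + 2 + 2 + 2 + 2 + 2 + 23 = 46 = |G|. So G has 13 conjugacy classes.

Answer: 13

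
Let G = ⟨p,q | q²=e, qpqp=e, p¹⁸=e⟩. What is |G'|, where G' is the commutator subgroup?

G' = [G, G] is generated by all commutators. The generator-pair commutators are: [p, q] = p².
The subgroup they normally generate is {e, p², p⁴, p⁶, p⁸, p¹⁰, p¹², p¹⁴, p¹⁶}, of order 9.
Check: |G/G'| = 36/9 = 4 is the order of the abelianisation.

Answer: 9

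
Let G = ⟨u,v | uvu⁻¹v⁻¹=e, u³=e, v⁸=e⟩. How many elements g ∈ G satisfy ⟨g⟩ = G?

G is cyclic of order 24. An element generates G iff its order is 24, and a cyclic group of order 24 has exactly φ(24) = 8 such elements.

Answer: 8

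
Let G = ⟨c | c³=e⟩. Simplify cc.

Compute c · c by multiplying left to right and reducing via the relations at each step:
  c · c = c²

Answer: c²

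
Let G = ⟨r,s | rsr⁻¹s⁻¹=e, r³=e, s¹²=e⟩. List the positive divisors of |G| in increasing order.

|G| = 36 = 2² · 3². By Lagrange's theorem the order of any subgroup divides 36; the divisors of 36 are 1, 2, 3, 4, 6, 9, 12, 18, 36.

Answer: 1, 2, 3, 4, 6, 9, 12, 18, 36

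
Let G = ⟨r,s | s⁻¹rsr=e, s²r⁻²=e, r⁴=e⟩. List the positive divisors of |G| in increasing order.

|G| = 8 = 2³. By Lagrange's theorem the order of any subgroup divides 8; the divisors of 8 are 1, 2, 4, 8.

Answer: 1, 2, 4, 8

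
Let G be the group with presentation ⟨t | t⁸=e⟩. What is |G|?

G is generated by a single element, so G is cyclic. The relator gives t⁸ = e and no smaller power is forced to be e, so the 8 powers {e, t, t², t³, t⁴, t⁵, t⁶, t⁷} are distinct. Hence |G| = 8.

Answer: 8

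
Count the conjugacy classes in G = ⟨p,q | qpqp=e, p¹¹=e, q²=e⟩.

The conjugacy classes (representative and size) are:
  [e] (size 1), [p¹⁰] (size 2), [p²] (size 2), [p³] (size 2), [p⁷] (size 2), [p⁶] (size 2), [p²q] (size 11).
Class equation: 1 + 2 + 2 + 2 + 2 + 2 + 11 = 22 = |G|. So G has 7 conjugacy classes.

Answer: 7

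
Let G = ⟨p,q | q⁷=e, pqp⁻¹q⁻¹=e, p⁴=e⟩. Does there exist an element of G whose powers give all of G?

|G| = 28. The element pq has order 28 (its powers give 28 distinct elements), so ⟨pq⟩ = G and G is cyclic.

Answer: Yes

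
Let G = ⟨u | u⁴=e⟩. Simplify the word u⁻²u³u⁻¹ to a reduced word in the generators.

Multiply left to right, reducing at each step:
  (u²) · u³ = u
  u · u⁻¹ = e

Answer: e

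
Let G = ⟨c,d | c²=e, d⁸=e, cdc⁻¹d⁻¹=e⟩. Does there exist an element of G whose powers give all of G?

|G| = 16, but the maximum element order in G is 8 < 16. No single element generates all of G, so G is not cyclic.

Answer: No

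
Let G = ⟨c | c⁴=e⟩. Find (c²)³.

Compute successive powers of (c²), reducing at each step:
  (c²)²: (c²) · c² = e
  (c²)³: e · c² = c²

Answer: c²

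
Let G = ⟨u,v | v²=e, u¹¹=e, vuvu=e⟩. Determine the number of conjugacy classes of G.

The conjugacy classes (representative and size) are:
  [e] (size 1), [u¹⁰] (size 2), [u²] (size 2), [u³] (size 2), [u⁷] (size 2), [u⁶] (size 2), [u²v] (size 11).
Class equation: 1 + 2 + 2 + 2 + 2 + 2 + 11 = 22 = |G|. So G has 7 conjugacy classes.

Answer: 7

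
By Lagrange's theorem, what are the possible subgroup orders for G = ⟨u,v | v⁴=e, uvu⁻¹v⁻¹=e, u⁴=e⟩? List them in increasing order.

|G| = 16 = 2⁴. By Lagrange's theorem the order of any subgroup divides 16; the divisors of 16 are 1, 2, 4, 8, 16.

Answer: 1, 2, 4, 8, 16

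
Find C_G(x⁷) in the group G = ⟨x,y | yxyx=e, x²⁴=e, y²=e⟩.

⟨x⁷⟩ ⊆ C_G(x⁷) since powers of x⁷ commute with x⁷; so |C_G(x⁷)| ≥ |⟨x⁷⟩| = 24.
By orbit–stabilizer, |C_G(x⁷)| = |G| / |conj. class of x⁷| = 48 / 2 = 24.
The 24 elements commuting with x⁷ are {e, x, x², x³, x⁴, x⁵, x⁶, x⁷, x⁸, x⁹, x¹⁰, x¹¹, x¹², x¹³, x¹⁴, x¹⁵, x¹⁶, x¹⁷, x¹⁸, x¹⁹, x²⁰, x²¹, x²², x²³}.

Answer: {e, x, x², x³, x⁴, x⁵, x⁶, x⁷, x⁸, x⁹, x¹⁰, x¹¹, x¹², x¹³, x¹⁴, x¹⁵, x¹⁶, x¹⁷, x¹⁸, x¹⁹, x²⁰, x²¹, x²², x²³}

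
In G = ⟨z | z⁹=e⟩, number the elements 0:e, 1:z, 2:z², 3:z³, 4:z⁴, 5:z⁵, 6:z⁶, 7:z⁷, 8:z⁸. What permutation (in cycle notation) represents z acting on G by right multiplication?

(0 1 2 3 4 5 6 7 8)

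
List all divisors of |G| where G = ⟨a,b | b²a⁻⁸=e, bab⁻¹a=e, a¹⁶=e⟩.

|G| = 32 = 2⁵. By Lagrange's theorem the order of any subgroup divides 32; the divisors of 32 are 1, 2, 4, 8, 16, 32.

Answer: 1, 2, 4, 8, 16, 32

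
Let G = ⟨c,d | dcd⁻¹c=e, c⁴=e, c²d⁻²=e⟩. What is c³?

Compute successive powers of c, reducing at each step:
  c²: c · c = c²
  c³: (c²) · c = c³

Answer: c³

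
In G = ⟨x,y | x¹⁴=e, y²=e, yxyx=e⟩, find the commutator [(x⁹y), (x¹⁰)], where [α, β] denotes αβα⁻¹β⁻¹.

[(x⁹y), (x¹⁰)] = (x⁹y)·(x¹⁰)·(x⁹y)⁻¹·(x¹⁰)⁻¹.
  (x⁹y) · (x¹⁰) = x¹³y
  (x¹³y) · (x⁹y) = x⁴
  (x⁴) · (x⁴) = x⁸

Answer: x⁸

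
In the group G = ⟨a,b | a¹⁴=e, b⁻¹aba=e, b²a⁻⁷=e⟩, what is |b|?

Compute successive powers until reaching e:
  b¹ = b, b² = a⁷, b³ = b⁻¹, b⁴ = e.
The smallest positive k with bᵏ = e is 4.

Answer: 4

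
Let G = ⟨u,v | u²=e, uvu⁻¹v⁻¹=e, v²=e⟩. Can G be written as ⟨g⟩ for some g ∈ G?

|G| = 4, but the maximum element order in G is 2 < 4. No single element generates all of G, so G is not cyclic.

Answer: No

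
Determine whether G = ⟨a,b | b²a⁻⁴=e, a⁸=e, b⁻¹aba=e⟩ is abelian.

a·b = ab but b·a = a³b⁻¹, so a·b ≠ b·a and G is not abelian.

Answer: No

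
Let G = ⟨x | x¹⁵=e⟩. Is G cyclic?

|G| = 15. The element x has order 15 (its powers give 15 distinct elements), so ⟨x⟩ = G and G is cyclic.

Answer: Yes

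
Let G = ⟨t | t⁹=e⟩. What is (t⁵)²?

Compute successive powers of (t⁵), reducing at each step:
  (t⁵)²: (t⁵) · t⁵ = t

Answer: t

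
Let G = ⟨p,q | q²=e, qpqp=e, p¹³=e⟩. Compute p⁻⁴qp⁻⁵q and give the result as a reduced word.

Multiply left to right, reducing at each step:
  (p⁹) · q = p⁹q
  (p⁹q) · p⁻⁵ = pq
  (pq) · q = p

Answer: p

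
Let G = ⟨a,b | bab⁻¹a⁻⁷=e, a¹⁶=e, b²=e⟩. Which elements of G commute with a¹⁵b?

⟨a¹⁵b⟩ ⊆ C_G(a¹⁵b) since powers of a¹⁵b commute with a¹⁵b; so |C_G(a¹⁵b)| ≥ |⟨a¹⁵b⟩| = 4.
By orbit–stabilizer, |C_G(a¹⁵b)| = |G| / |conj. class of a¹⁵b| = 32 / 8 = 4.
The 4 elements commuting with a¹⁵b are {e, a⁸, a⁷b, a¹⁵b}.

Answer: {e, a⁸, a⁷b, a¹⁵b}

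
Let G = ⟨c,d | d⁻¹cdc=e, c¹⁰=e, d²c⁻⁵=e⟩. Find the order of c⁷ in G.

Compute successive powers until reaching e:
  (c⁷)¹ = c⁷, (c⁷)² = c⁴, (c⁷)³ = c, (c⁷)⁴ = c⁸, (c⁷)⁵ = c⁵, (c⁷)⁶ = c², (c⁷)⁷ = c⁹, (c⁷)⁸ = c⁶, (c⁷)⁹ = c³, (c⁷)¹⁰ = e.
The smallest positive k with (c⁷)ᵏ = e is 10.

Answer: 10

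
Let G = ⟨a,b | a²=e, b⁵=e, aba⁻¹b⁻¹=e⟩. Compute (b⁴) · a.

Compute (b⁴) · a by multiplying left to right and reducing via the relations at each step:
  (b⁴) · a = ab⁴

Answer: ab⁴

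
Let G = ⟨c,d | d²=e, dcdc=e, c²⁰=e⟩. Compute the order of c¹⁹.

Compute successive powers until reaching e:
  (c¹⁹)¹ = c¹⁹, (c¹⁹)² = c¹⁸, (c¹⁹)³ = c¹⁷, (c¹⁹)⁴ = c¹⁶, (c¹⁹)⁵ = c¹⁵, (c¹⁹)⁶ = c¹⁴, (c¹⁹)⁷ = c¹³, (c¹⁹)⁸ = c¹², (c¹⁹)⁹ = c¹¹, (c¹⁹)¹⁰ = c¹⁰, (c¹⁹)¹¹ = c⁹, (c¹⁹)¹² = c⁸, (c¹⁹)¹³ = c⁷, (c¹⁹)¹⁴ = c⁶, (c¹⁹)¹⁵ = c⁵, (c¹⁹)¹⁶ = c⁴, (c¹⁹)¹⁷ = c³, (c¹⁹)¹⁸ = c², (c¹⁹)¹⁹ = c, (c¹⁹)²⁰ = e.
The smallest positive k with (c¹⁹)ᵏ = e is 20.

Answer: 20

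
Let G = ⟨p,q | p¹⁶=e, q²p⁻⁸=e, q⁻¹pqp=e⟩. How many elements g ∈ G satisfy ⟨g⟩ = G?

⟨g⟩ = G would require ord(g) = |G| = 32, but the maximum element order in G is 16 < 32. So G is not cyclic and no single element generates it: the count is 0.

Answer: 0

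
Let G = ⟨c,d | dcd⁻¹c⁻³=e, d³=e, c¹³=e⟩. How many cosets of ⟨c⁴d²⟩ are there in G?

First find ord(c⁴d²) by computing successive powers:
  (c⁴d²)¹ = c⁴d², (c⁴d²)² = cd, (c⁴d²)³ = e.
So |⟨c⁴d²⟩| = ord(c⁴d²) = 3. With |G| = 39, by Lagrange [G : ⟨c⁴d²⟩] = 39/3 = 13.

Answer: 13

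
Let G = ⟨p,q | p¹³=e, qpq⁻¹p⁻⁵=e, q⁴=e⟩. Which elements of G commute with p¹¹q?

⟨p¹¹q⟩ ⊆ C_G(p¹¹q) since powers of p¹¹q commute with p¹¹q; so |C_G(p¹¹q)| ≥ |⟨p¹¹q⟩| = 4.
By orbit–stabilizer, |C_G(p¹¹q)| = |G| / |conj. class of p¹¹q| = 52 / 13 = 4.
The 4 elements commuting with p¹¹q are {e, pq², p³q³, p¹¹q}.

Answer: {e, pq², p³q³, p¹¹q}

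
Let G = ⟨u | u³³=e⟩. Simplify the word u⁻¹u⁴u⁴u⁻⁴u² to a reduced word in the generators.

Multiply left to right, reducing at each step:
  (u³²) · u⁴ = u³
  (u³) · u⁴ = u⁷
  (u⁷) · u⁻⁴ = u³
  (u³) · u² = u⁵

Answer: u⁵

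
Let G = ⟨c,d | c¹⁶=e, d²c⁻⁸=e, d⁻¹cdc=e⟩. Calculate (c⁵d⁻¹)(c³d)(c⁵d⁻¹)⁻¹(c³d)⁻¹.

[(c⁵d⁻¹), (c³d)] = (c⁵d⁻¹)·(c³d)·(c⁵d⁻¹)⁻¹·(c³d)⁻¹.
  (c⁵d⁻¹) · (c³d) = c²
  (c²) · (c⁵d) = c⁷d
  (c⁷d) · (c³d⁻¹) = c⁴

Answer: c⁴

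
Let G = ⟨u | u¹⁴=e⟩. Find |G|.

G is generated by a single element, so G is cyclic. The relator gives u¹⁴ = e and no smaller power is forced to be e, so the 14 powers {e, u, u², u³, u⁴, u⁵, u⁶, u⁷, u⁸, u⁹, u¹², u¹³, u¹¹, u¹⁰} are distinct. Hence |G| = 14.

Answer: 14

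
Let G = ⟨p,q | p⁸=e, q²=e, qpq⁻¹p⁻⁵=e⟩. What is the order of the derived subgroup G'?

G' = [G, G] is generated by all commutators. The generator-pair commutators are: [p, q] = p⁴.
The subgroup they normally generate is {e, p⁴}, of order 2.
Check: |G/G'| = 16/2 = 8 is the order of the abelianisation.

Answer: 2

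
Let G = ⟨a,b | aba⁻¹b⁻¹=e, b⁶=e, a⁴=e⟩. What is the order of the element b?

Compute successive powers until reaching e:
  b¹ = b, b² = b², b³ = b³, b⁴ = b⁴, b⁵ = b⁵, b⁶ = e.
The smallest positive k with bᵏ = e is 6.

Answer: 6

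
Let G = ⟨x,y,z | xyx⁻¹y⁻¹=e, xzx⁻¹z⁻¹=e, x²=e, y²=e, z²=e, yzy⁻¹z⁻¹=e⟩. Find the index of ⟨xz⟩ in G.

First find ord(xz) by computing successive powers:
  (xz)¹ = xz, (xz)² = e.
So |⟨xz⟩| = ord(xz) = 2. With |G| = 8, by Lagrange [G : ⟨xz⟩] = 8/2 = 4.

Answer: 4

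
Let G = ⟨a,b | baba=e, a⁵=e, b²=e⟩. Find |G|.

Enumerate words in the generators, reducing via the relations: the distinct elements are
  {a, b, e, ab, a², a³, a⁴, a²b, a³b, a⁴b}.
No further products give new elements, so |G| = 10.

Answer: 10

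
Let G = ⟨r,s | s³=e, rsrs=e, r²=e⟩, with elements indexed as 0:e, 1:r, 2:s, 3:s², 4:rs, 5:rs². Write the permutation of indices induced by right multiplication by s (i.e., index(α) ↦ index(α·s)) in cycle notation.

(0 2 3)(1 4 5)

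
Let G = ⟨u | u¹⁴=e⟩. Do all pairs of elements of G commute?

G has a single generator, so G is cyclic and hence abelian.

Answer: Yes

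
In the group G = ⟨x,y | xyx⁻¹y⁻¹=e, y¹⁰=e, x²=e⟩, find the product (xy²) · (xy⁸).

Compute (xy²) · (xy⁸) by multiplying left to right and reducing via the relations at each step:
  (xy²) · x = y²
  (y²) · y⁸ = e

Answer: e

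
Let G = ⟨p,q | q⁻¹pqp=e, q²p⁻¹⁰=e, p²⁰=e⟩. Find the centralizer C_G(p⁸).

⟨p⁸⟩ ⊆ C_G(p⁸) since powers of p⁸ commute with p⁸; so |C_G(p⁸)| ≥ |⟨p⁸⟩| = 5.
By orbit–stabilizer, |C_G(p⁸)| = |G| / |conj. class of p⁸| = 40 / 2 = 20.
The 20 elements commuting with p⁸ are {e, p, p², p³, p⁴, p⁵, p⁶, p⁷, p⁸, p⁹, p¹⁰, p¹¹, p¹², p¹³, p¹⁴, p¹⁵, p¹⁶, p¹⁷, p¹⁸, p¹⁹}.

Answer: {e, p, p², p³, p⁴, p⁵, p⁶, p⁷, p⁸, p⁹, p¹⁰, p¹¹, p¹², p¹³, p¹⁴, p¹⁵, p¹⁶, p¹⁷, p¹⁸, p¹⁹}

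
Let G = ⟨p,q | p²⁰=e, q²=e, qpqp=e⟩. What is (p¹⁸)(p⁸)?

Compute (p¹⁸) · (p⁸) by multiplying left to right and reducing via the relations at each step:
  (p¹⁸) · p⁸ = p⁶

Answer: p⁶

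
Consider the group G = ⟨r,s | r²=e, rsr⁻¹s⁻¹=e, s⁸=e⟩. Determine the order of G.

Enumerate words in the generators, reducing via the relations: the distinct elements are
  {e, r, s, rs, s², s³, s⁴, s⁵, s⁶, s⁷, rs², rs³, rs⁴, rs⁵, rs⁶, rs⁷}.
No further products give new elements, so |G| = 16.

Answer: 16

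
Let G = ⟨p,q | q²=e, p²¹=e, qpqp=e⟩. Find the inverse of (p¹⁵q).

The order of (p¹⁵q) is 2 (smallest k with (p¹⁵q)ᵏ = e), so (p¹⁵q)⁻¹ = (p¹⁵q)¹ = p¹⁵q.
Check: (p¹⁵q) · (p¹⁵q) → (p¹⁵q) · p¹⁵ = q;   q · q = e, giving e as required.

Answer: p¹⁵q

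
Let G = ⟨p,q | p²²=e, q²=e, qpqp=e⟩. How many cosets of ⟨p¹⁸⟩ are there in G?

First find ord(p¹⁸) by computing successive powers:
  (p¹⁸)¹ = p¹⁸, (p¹⁸)² = p¹⁴, (p¹⁸)³ = p¹⁰, (p¹⁸)⁴ = p⁶, (p¹⁸)⁵ = p², (p¹⁸)⁶ = p²⁰, (p¹⁸)⁷ = p¹⁶, (p¹⁸)⁸ = p¹², (p¹⁸)⁹ = p⁸, (p¹⁸)¹⁰ = p⁴, (p¹⁸)¹¹ = e.
So |⟨p¹⁸⟩| = ord(p¹⁸) = 11. With |G| = 44, by Lagrange [G : ⟨p¹⁸⟩] = 44/11 = 4.

Answer: 4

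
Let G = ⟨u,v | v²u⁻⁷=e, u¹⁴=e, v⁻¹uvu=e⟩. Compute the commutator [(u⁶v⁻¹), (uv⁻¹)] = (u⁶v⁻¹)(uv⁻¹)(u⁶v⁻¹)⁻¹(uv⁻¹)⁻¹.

[(u⁶v⁻¹), (uv⁻¹)] = (u⁶v⁻¹)·(uv⁻¹)·(u⁶v⁻¹)⁻¹·(uv⁻¹)⁻¹.
  (u⁶v⁻¹) · (uv⁻¹) = u¹²
  (u¹²) · (u⁶v) = u⁴v
  (u⁴v) · (uv) = u¹⁰

Answer: u¹⁰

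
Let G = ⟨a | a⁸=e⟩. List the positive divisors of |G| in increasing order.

|G| = 8 = 2³. By Lagrange's theorem the order of any subgroup divides 8; the divisors of 8 are 1, 2, 4, 8.

Answer: 1, 2, 4, 8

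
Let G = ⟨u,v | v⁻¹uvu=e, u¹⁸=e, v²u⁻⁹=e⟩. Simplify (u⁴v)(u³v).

Compute (u⁴v) · (u³v) by multiplying left to right and reducing via the relations at each step:
  (u⁴v) · u³ = uv
  (uv) · v = u¹⁰

Answer: u¹⁰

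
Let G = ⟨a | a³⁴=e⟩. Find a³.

Compute successive powers of a, reducing at each step:
  a²: a · a = a²
  a³: (a²) · a = a³

Answer: a³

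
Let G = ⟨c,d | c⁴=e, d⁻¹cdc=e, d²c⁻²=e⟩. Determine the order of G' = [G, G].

G' = [G, G] is generated by all commutators. The generator-pair commutators are: [c, d] = c².
The subgroup they normally generate is {e, c²}, of order 2.
Check: |G/G'| = 8/2 = 4 is the order of the abelianisation.

Answer: 2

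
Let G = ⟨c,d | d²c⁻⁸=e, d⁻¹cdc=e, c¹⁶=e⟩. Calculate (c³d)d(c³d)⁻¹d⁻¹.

[(c³d), d] = (c³d)·d·(c³d)⁻¹·d⁻¹.
  (c³d) · d = c¹¹
  (c¹¹) · (c³d⁻¹) = c⁶d
  (c⁶d) · (d⁻¹) = c⁶

Answer: c⁶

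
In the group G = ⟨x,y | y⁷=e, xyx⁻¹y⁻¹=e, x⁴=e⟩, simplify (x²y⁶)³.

Compute successive powers of (x²y⁶), reducing at each step:
  (x²y⁶)²: (x²y⁶) · x² = y⁶;   (y⁶) · y⁶ = y⁵
  (x²y⁶)³: (y⁵) · x² = x²y⁵;   (x²y⁵) · y⁶ = x²y⁴

Answer: x²y⁴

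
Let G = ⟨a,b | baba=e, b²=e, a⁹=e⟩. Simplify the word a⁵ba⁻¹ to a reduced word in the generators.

Multiply left to right, reducing at each step:
  (a⁵) · b = a⁵b
  (a⁵b) · a⁻¹ = a⁶b

Answer: a⁶b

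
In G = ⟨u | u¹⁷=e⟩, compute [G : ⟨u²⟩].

First find ord(u²) by computing successive powers:
  (u²)¹ = u², (u²)² = u⁴, (u²)³ = u⁶, (u²)⁴ = u⁸, (u²)⁵ = u¹⁰, (u²)⁶ = u¹², (u²)⁷ = u¹⁴, (u²)⁸ = u¹⁶, (u²)⁹ = u, (u²)¹⁰ = u³, (u²)¹¹ = u⁵, (u²)¹² = u⁷, (u²)¹³ = u⁹, (u²)¹⁴ = u¹¹, (u²)¹⁵ = u¹³, (u²)¹⁶ = u¹⁵, (u²)¹⁷ = e.
So |⟨u²⟩| = ord(u²) = 17. With |G| = 17, by Lagrange [G : ⟨u²⟩] = 17/17 = 1.

Answer: 1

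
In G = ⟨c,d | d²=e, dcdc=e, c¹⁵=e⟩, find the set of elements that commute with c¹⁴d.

⟨c¹⁴d⟩ ⊆ C_G(c¹⁴d) since powers of c¹⁴d commute with c¹⁴d; so |C_G(c¹⁴d)| ≥ |⟨c¹⁴d⟩| = 2.
By orbit–stabilizer, |C_G(c¹⁴d)| = |G| / |conj. class of c¹⁴d| = 30 / 15 = 2.
The 2 elements commuting with c¹⁴d are {e, c¹⁴d}.

Answer: {e, c¹⁴d}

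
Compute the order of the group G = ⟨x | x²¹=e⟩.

G is generated by a single element, so G is cyclic. The relator gives x²¹ = e and no smaller power is forced to be e, so the 21 powers {e, x, x², x³, x⁴, x⁵, x⁶, x⁷, x⁸, x⁹, x²⁰, x¹², x¹³, x¹¹, x¹⁰, x¹⁴, x¹⁵, x¹⁶, x¹⁷, x¹⁸, x¹⁹} are distinct. Hence |G| = 21.

Answer: 21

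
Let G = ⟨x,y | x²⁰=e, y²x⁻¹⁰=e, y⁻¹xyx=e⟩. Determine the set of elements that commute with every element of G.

An element z ∈ Z(G) iff z commutes with every generator.
For example x¹⁰ is central: (x¹⁰)·x = x¹¹ = x·(x¹⁰); (x¹⁰)·y = y⁻¹ = y·(x¹⁰).
Whereas x ∉ Z(G) since x·y = xy ≠ x⁹y⁻¹ = y·x.
Checking each of the 40 elements this way gives Z(G) = {e, x¹⁰}, of order 2.

Answer: {e, x¹⁰}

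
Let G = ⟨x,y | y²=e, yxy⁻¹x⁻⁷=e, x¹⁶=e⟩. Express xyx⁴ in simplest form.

Multiply left to right, reducing at each step:
  x · y = xy
  (xy) · x⁴ = x¹³y

Answer: x¹³y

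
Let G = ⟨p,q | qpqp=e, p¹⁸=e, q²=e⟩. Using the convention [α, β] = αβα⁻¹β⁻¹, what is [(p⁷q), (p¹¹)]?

[(p⁷q), (p¹¹)] = (p⁷q)·(p¹¹)·(p⁷q)⁻¹·(p¹¹)⁻¹.
  (p⁷q) · (p¹¹) = p¹⁴q
  (p¹⁴q) · (p⁷q) = p⁷
  (p⁷) · (p⁷) = p¹⁴

Answer: p¹⁴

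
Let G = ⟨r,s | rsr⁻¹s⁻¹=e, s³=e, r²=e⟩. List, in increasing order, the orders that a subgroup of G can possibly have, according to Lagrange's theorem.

|G| = 6 = 2 · 3. By Lagrange's theorem the order of any subgroup divides 6; the divisors of 6 are 1, 2, 3, 6.

Answer: 1, 2, 3, 6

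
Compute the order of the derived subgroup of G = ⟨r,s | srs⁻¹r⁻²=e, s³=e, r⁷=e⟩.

G' = [G, G] is generated by all commutators. The generator-pair commutators are: [r, s] = r⁶.
The subgroup they normally generate is {e, r, r², r³, r⁴, r⁵, r⁶}, of order 7.
Check: |G/G'| = 21/7 = 3 is the order of the abelianisation.

Answer: 7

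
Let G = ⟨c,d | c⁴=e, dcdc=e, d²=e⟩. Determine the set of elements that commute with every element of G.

An element z ∈ Z(G) iff z commutes with every generator.
For example c² is central: (c²)·c = c³ = c·(c²); (c²)·d = c²d = d·(c²).
Whereas c ∉ Z(G) since c·d = cd ≠ c³d = d·c.
Checking each of the 8 elements this way gives Z(G) = {e, c²}, of order 2.

Answer: {e, c²}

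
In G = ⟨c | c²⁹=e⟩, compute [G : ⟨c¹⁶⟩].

First find ord(c¹⁶) by computing successive powers:
  (c¹⁶)¹ = c¹⁶, (c¹⁶)² = c³, (c¹⁶)³ = c¹⁹, (c¹⁶)⁴ = c⁶, (c¹⁶)⁵ = c²², (c¹⁶)⁶ = c⁹, (c¹⁶)⁷ = c²⁵, (c¹⁶)⁸ = c¹², (c¹⁶)⁹ = c²⁸, (c¹⁶)¹⁰ = c¹⁵, (c¹⁶)¹¹ = c², (c¹⁶)¹² = c¹⁸, (c¹⁶)¹³ = c⁵, (c¹⁶)¹⁴ = c²¹, (c¹⁶)¹⁵ = c⁸, (c¹⁶)¹⁶ = c²⁴, (c¹⁶)¹⁷ = c¹¹, (c¹⁶)¹⁸ = c²⁷, (c¹⁶)¹⁹ = c¹⁴, (c¹⁶)²⁰ = c, (c¹⁶)²¹ = c¹⁷, (c¹⁶)²² = c⁴, (c¹⁶)²³ = c²⁰, (c¹⁶)²⁴ = c⁷, (c¹⁶)²⁵ = c²³, (c¹⁶)²⁶ = c¹⁰, (c¹⁶)²⁷ = c²⁶, (c¹⁶)²⁸ = c¹³, (c¹⁶)²⁹ = e.
So |⟨c¹⁶⟩| = ord(c¹⁶) = 29. With |G| = 29, by Lagrange [G : ⟨c¹⁶⟩] = 29/29 = 1.

Answer: 1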